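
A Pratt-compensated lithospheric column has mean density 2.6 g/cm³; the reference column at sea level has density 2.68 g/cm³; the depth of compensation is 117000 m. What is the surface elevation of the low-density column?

3600 m

ρ_ref D = ρ (D + h) → h = D (ρ_ref − ρ)/ρ.
h = 117000 m × (2.68 − 2.6)/2.6 = 3600 m.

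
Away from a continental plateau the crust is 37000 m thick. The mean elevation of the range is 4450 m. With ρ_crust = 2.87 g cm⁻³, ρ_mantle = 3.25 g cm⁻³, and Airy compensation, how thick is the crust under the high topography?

75100 m

Root depth r = h ρ_c / (ρ_m − ρ_c) = 4450 m × 2.87 / 0.38 = 33610 m.
Total thickness = T + h + r = 37000 m + 4450 m + 33610 m = 75100 m.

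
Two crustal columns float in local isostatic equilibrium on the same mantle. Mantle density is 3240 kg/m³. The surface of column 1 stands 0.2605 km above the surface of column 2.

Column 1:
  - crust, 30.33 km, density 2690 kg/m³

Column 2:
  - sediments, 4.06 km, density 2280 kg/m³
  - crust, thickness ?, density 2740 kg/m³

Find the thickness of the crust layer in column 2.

23.9 km

Take the compensation level at the base of the deeper column (depth z_c below the surface of column 1) and equate Σ ρ_i t_i down to z_c; mantle fills any gap and the z_c terms cancel.
Column 1: 30.33×2690 + (z_c − 30.33)×3240
Column 2: 0.2605×0 + 4.06×2280 + x×2740 + (z_c − 0.2605 − 4.06 − x)×3240
The z_c×3240 term appears on both sides and cancels. Collect the known terms of each column as K = Σ(ρt)_known − 3240 × (depth of known layers): K_1 = 81587.7 − 3240×30.33 = −16681.5; K_2 = 9256.8 − 3240×(0.2605 + 4.06) = −4741.62.
Balance: K_1 = K_2 − x×(3240 − 2740), so x = (K_2 − K_1)/(3240 − 2740) = 11939.9/500 = 23.9 km.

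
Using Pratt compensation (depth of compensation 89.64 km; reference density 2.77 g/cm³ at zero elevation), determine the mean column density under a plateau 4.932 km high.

2.63 g/cm³

Pratt balance: ρ_ref D = ρ (D + h).
ρ = ρ_ref D/(D + h) = 2.77 × 89.64 km/(89.64 km + 4.932 km) = 2.63 g/cm³.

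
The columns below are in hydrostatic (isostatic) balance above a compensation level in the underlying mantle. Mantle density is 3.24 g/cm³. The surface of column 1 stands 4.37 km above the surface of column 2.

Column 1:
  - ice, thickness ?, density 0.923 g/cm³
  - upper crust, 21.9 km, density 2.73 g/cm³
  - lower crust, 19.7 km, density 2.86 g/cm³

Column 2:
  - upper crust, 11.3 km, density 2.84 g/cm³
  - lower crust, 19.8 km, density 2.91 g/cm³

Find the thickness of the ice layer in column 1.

2.83 km

Take the compensation level at the base of the deeper column (depth z_c below the surface of column 1) and equate Σ ρ_i t_i down to z_c; mantle fills any gap and the z_c terms cancel.
Column 1: x×0.923 + 21.9×2.73 + 19.7×2.86 + (z_c − 41.6 − x)×3.24
Column 2: 4.37×0 + 11.3×2.84 + 19.8×2.91 + (z_c − 4.37 − 31.1)×3.24
The z_c×3.24 term appears on both sides and cancels. Collect the known terms of each column as K = Σ(ρt)_known − 3.24 × (depth of known layers): K_1 = 116.129 − 3.24×41.6 = −18.655; K_2 = 89.71 − 3.24×(4.37 + 31.1) = −25.2128.
Balance: K_1 − x×(3.24 − 0.923) = K_2, so x = (K_1 − K_2)/(3.24 − 0.923) = 6.5578/2.317 = 2.83 km.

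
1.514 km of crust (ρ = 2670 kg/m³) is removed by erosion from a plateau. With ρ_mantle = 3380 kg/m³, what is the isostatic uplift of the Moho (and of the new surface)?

Unloading: uplift u = e ρ_c/ρ_m = 1.514 km × 2670/3380 = 1.2 km.

1.2 km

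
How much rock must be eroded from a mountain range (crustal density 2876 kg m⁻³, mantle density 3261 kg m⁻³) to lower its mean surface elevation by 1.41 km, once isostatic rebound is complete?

11.9 km

Net drop Δ = e − u = e − e ρ_c/ρ_m = e (ρ_m − ρ_c)/ρ_m.
e = Δ ρ_m/(ρ_m − ρ_c) = 1.41 km × 3261/385 = 11.9 km.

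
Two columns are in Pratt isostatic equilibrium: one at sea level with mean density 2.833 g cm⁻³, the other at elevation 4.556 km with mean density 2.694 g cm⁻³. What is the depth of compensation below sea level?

88.3 km

ρ_ref D = ρ (D + h) → D (ρ_ref − ρ) = ρ h.
D = ρ h/(ρ_ref − ρ) = 2.694 × 4.556 km/(2.833 − 2.694) = 88.3 km.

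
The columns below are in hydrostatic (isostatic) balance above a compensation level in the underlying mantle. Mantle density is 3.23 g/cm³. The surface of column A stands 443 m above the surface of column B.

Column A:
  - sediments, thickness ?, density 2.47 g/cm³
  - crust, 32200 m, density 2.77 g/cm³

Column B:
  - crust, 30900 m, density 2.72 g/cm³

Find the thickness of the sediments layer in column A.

Take the compensation level at the base of the deeper column (depth z_c below the surface of column A) and equate Σ ρ_i t_i down to z_c; mantle fills any gap and the z_c terms cancel.
Column A: x×2.47 + 32200×2.77 + (z_c − 32200 − x)×3.23
Column B: 443×0 + 30900×2.72 + (z_c − 443 − 30900)×3.23
The z_c×3.23 term appears on both sides and cancels. Collect the known terms of each column as K = Σ(ρt)_known − 3.23 × (depth of known layers): K_A = 89194 − 3.23×32200 = −14812; K_B = 84048 − 3.23×(443 + 30900) = −17189.89.
Balance: K_A − x×(3.23 − 2.47) = K_B, so x = (K_A − K_B)/(3.23 − 2.47) = 2377.89/0.76 = 3130 m.

3130 m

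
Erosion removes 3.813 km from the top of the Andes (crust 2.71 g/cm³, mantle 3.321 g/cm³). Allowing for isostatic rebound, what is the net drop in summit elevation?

0.702 km

Rebound u = e ρ_c/ρ_m = 3.813 km × 2.71/3.321 = 3.111 km.
Net surface drop = e − u = 3.813 km − 3.111 km = e (ρ_m − ρ_c)/ρ_m = 0.702 km.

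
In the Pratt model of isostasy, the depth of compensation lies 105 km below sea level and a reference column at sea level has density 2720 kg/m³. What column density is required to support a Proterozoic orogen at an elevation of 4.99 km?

Pratt balance: ρ_ref D = ρ (D + h).
ρ = ρ_ref D/(D + h) = 2720 × 105 km/(105 km + 4.99 km) = 2600 kg/m³.

2600 kg/m³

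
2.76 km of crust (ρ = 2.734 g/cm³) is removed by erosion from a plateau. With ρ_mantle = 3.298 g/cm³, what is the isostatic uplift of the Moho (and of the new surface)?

2.29 km

Unloading: uplift u = e ρ_c/ρ_m = 2.76 km × 2.734/3.298 = 2.29 km.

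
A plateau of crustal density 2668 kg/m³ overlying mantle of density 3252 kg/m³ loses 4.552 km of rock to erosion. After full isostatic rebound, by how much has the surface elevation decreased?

0.817 km

Rebound u = e ρ_c/ρ_m = 4.552 km × 2668/3252 = 3.735 km.
Net surface drop = e − u = 4.552 km − 3.735 km = e (ρ_m − ρ_c)/ρ_m = 0.817 km.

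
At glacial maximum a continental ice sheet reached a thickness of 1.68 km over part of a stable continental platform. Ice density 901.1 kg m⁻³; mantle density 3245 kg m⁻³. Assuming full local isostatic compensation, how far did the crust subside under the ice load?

In Airy isostatic equilibrium: the ice load ρ_ice t is balanced by mantle displaced below, ρ_m s.
s = t ρ_ice / ρ_m = 1.68 km × 901.1/3245 = 0.467 km.

0.467 km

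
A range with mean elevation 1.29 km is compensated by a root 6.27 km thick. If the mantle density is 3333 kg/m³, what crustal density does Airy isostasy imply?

ρ_c h = (ρ_m − ρ_c) r → ρ_c (h + r) = ρ_m r → ρ_c = ρ_m r / (h + r).
ρ_c = 3333 × 6.27 km / (1.29 km + 6.27 km) = 2760 kg/m³.

2760 kg/m³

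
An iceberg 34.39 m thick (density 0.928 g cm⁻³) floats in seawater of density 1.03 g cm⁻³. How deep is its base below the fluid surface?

31 m

Draft d = t ρ_obj/ρ_fluid = 34.39 m × 0.928/1.03 = 31 m.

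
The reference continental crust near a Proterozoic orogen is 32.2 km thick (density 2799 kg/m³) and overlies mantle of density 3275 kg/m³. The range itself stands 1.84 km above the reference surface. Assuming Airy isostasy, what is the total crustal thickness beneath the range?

Root depth r = h ρ_c / (ρ_m − ρ_c) = 1.84 km × 2799 / 476 = 10.82 km.
Total thickness = T + h + r = 32.2 km + 1.84 km + 10.82 km = 44.9 km.

44.9 km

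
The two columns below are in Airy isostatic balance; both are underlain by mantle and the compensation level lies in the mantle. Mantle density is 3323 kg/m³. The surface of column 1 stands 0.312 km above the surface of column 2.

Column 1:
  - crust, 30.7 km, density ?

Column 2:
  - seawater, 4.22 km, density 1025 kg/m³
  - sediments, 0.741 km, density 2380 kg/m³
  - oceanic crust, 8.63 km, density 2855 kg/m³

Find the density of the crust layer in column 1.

Take the compensation level at the base of the deeper column (depth z_c below the surface of column 1) and equate Σ ρ_i t_i down to z_c; mantle fills any gap and the z_c terms cancel.
Column 1: 30.7×ρ + (z_c − 30.7)×3323
Column 2: 0.312×0 + 4.22×1025 + 0.741×2380 + 8.63×2855 + (z_c − 0.312 − 13.591)×3323
The z_c×3323 term appears on both sides and cancels. Collect the known terms of each column as K = Σ(ρt)_known − 3323 × (depth of known layers): K_1 = 0 − 3323×30.7 = −102016.1; K_2 = 30727.73 − 3323×(0.312 + 13.591) = −15471.939.
Balance: K_1 + 30.7×ρ = K_2, so ρ = (K_2 − K_1)/30.7 = 86544.2/30.7 = 2820 kg/m³.

2820 kg/m³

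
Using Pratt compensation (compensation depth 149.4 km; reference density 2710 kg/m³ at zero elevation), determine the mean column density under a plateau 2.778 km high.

2660 kg/m³

Pratt balance: ρ_ref D = ρ (D + h).
ρ = ρ_ref D/(D + h) = 2710 × 149.4 km/(149.4 km + 2.778 km) = 2660 kg/m³.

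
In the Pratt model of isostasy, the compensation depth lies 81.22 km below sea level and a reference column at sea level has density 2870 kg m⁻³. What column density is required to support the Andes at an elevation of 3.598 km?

Pratt balance: ρ_ref D = ρ (D + h).
ρ = ρ_ref D/(D + h) = 2870 × 81.22 km/(81.22 km + 3.598 km) = 2750 kg m⁻³.

2750 kg m⁻³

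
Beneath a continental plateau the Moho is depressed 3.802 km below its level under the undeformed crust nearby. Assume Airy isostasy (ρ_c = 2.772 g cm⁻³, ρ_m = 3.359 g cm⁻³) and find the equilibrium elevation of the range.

For local isostatic compensation: ρ_c h = (ρ_m − ρ_c) r.
h = r (ρ_m − ρ_c) / ρ_c = 3.802 km × (3.359 − 2.772) / 2.772 = 0.805 km.

0.805 km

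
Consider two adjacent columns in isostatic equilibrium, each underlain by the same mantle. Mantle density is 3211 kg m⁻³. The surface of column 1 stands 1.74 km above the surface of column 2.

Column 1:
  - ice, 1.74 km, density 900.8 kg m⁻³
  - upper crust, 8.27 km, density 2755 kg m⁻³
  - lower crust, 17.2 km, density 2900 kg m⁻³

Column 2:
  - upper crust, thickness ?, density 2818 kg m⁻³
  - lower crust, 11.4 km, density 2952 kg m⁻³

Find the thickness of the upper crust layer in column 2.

11.7 km

Take the compensation level at the base of the deeper column (depth z_c below the surface of column 1) and equate Σ ρ_i t_i down to z_c; mantle fills any gap and the z_c terms cancel.
Column 1: 1.74×900.8 + 8.27×2755 + 17.2×2900 + (z_c − 27.21)×3211
Column 2: 1.74×0 + x×2818 + 11.4×2952 + (z_c − 1.74 − 11.4 − x)×3211
The z_c×3211 term appears on both sides and cancels. Collect the known terms of each column as K = Σ(ρt)_known − 3211 × (depth of known layers): K_1 = 74231.242 − 3211×27.21 = −13140.068; K_2 = 33652.8 − 3211×(1.74 + 11.4) = −8539.74.
Balance: K_1 = K_2 − x×(3211 − 2818), so x = (K_2 − K_1)/(3211 − 2818) = 4600.33/393 = 11.7 km.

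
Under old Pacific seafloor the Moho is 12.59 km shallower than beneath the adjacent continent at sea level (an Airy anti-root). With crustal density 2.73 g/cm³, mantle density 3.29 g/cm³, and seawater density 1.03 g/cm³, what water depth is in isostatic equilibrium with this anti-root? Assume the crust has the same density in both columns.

Replacing a thickness d of crust by seawater at the top must be balanced by replacing crust with mantle at the base: d (ρ_c − ρ_w) = a (ρ_m − ρ_c).
d = a (ρ_m − ρ_c)/(ρ_c − ρ_w) = 12.59 km × 0.56/1.7 = 4.15 km.

4.15 km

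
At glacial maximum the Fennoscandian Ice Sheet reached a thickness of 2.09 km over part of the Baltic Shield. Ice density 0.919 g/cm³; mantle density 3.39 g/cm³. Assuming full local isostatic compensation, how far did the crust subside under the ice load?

By Archimedes' principle applied to the lithosphere: the ice load ρ_ice t is balanced by mantle displaced below, ρ_m s.
s = t ρ_ice / ρ_m = 2.09 km × 0.919/3.39 = 0.567 km.

0.567 km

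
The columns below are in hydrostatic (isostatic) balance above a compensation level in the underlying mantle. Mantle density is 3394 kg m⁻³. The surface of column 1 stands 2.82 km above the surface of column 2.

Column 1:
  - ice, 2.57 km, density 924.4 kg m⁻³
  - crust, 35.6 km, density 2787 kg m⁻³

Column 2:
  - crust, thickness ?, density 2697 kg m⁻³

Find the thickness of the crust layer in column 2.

26.4 km

Take the compensation level at the base of the deeper column (depth z_c below the surface of column 1) and equate Σ ρ_i t_i down to z_c; mantle fills any gap and the z_c terms cancel.
Column 1: 2.57×924.4 + 35.6×2787 + (z_c − 38.17)×3394
Column 2: 2.82×0 + x×2697 + (z_c − 2.82 − 0 − x)×3394
The z_c×3394 term appears on both sides and cancels. Collect the known terms of each column as K = Σ(ρt)_known − 3394 × (depth of known layers): K_1 = 101592.908 − 3394×38.17 = −27956.072; K_2 = 0 − 3394×(2.82 + 0) = −9571.08.
Balance: K_1 = K_2 − x×(3394 − 2697), so x = (K_2 − K_1)/(3394 − 2697) = 18385/697 = 26.4 km.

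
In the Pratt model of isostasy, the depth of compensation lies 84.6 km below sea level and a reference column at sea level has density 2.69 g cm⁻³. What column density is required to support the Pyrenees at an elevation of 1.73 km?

2.64 g cm⁻³

Pratt balance: ρ_ref D = ρ (D + h).
ρ = ρ_ref D/(D + h) = 2.69 × 84.6 km/(84.6 km + 1.73 km) = 2.64 g cm⁻³.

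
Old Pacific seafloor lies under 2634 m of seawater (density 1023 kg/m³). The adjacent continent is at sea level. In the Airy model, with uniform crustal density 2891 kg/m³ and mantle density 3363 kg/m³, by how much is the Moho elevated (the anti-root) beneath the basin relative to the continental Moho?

Isostatic balance requires: replacing crust with seawater at the top is compensated by replacing crust with mantle at the base: d (ρ_c − ρ_w) = a (ρ_m − ρ_c).
a = d (ρ_c − ρ_w)/(ρ_m − ρ_c) = 2634 m × 1868/472 = 10400 m.

10400 m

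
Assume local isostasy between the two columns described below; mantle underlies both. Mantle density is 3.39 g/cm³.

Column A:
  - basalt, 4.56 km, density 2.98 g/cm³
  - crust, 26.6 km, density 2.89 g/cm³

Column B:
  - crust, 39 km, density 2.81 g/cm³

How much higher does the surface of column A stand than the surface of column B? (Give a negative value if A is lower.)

−2.2 km

For any compensation level in the mantle, the mantle terms cancel and isostasy reduces to e = (Σt_A − Σt_B) − (Σ(ρt)_A − Σ(ρt)_B) / ρ_m.
Σt_A = 31.16 km; Σt_B = 39 km; Σ(ρt)_A = 90.4628; Σ(ρt)_B = 109.59 (in km·g/cm³).
e = (31.16 − 39) − (90.4628 − 109.59) / 3.39 = −2.2 km.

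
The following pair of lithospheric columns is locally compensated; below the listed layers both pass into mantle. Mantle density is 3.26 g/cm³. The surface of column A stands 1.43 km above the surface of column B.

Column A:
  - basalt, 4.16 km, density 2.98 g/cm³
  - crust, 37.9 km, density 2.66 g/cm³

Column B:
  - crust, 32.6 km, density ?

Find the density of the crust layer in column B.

2.67 g/cm³

Take the compensation level at the base of the deeper column (depth z_c below the surface of column A) and equate Σ ρ_i t_i down to z_c; mantle fills any gap and the z_c terms cancel.
Column A: 4.16×2.98 + 37.9×2.66 + (z_c − 42.06)×3.26
Column B: 1.43×0 + 32.6×ρ + (z_c − 1.43 − 32.6)×3.26
The z_c×3.26 term appears on both sides and cancels. Collect the known terms of each column as K = Σ(ρt)_known − 3.26 × (depth of known layers): K_A = 113.2108 − 3.26×42.06 = −23.9048; K_B = 0 − 3.26×(1.43 + 32.6) = −110.9378.
Balance: K_A = K_B + 32.6×ρ, so ρ = (K_A − K_B)/32.6 = 87.033/32.6 = 2.67 g/cm³.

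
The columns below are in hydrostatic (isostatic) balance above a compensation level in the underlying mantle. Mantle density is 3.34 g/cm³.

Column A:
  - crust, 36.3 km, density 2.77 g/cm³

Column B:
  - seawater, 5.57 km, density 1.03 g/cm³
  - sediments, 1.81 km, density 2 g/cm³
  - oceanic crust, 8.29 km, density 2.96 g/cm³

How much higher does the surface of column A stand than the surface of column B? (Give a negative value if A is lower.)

0.673 km

For any compensation level in the mantle, the mantle terms cancel and isostasy reduces to e = (Σt_A − Σt_B) − (Σ(ρt)_A − Σ(ρt)_B) / ρ_m.
Σt_A = 36.3 km; Σt_B = 15.67 km; Σ(ρt)_A = 100.551; Σ(ρt)_B = 33.8955 (in km·g/cm³).
e = (36.3 − 15.67) − (100.551 − 33.8955) / 3.34 = 0.673 km.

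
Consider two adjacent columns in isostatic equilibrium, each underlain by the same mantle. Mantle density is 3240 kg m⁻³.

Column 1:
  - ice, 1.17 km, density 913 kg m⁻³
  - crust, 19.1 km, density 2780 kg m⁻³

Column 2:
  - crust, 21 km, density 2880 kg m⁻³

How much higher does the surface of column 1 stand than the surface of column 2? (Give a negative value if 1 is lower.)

1.22 km

For any compensation level in the mantle, the mantle terms cancel and isostasy reduces to e = (Σt_1 − Σt_2) − (Σ(ρt)_1 − Σ(ρt)_2) / ρ_m.
Σt_1 = 20.27 km; Σt_2 = 21 km; Σ(ρt)_1 = 54166.21; Σ(ρt)_2 = 60480 (in km·kg m⁻³).
e = (20.27 − 21) − (54166.21 − 60480) / 3240 = 1.22 km.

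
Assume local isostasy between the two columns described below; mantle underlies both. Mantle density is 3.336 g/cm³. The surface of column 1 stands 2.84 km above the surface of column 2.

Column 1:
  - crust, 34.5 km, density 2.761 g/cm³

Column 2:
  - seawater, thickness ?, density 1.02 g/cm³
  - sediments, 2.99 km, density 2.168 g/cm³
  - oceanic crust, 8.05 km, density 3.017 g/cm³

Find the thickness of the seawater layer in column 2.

1.86 km

Take the compensation level at the base of the deeper column (depth z_c below the surface of column 1) and equate Σ ρ_i t_i down to z_c; mantle fills any gap and the z_c terms cancel.
Column 1: 34.5×2.761 + (z_c − 34.5)×3.336
Column 2: 2.84×0 + x×1.02 + 2.99×2.168 + 8.05×3.017 + (z_c − 2.84 − 11.04 − x)×3.336
The z_c×3.336 term appears on both sides and cancels. Collect the known terms of each column as K = Σ(ρt)_known − 3.336 × (depth of known layers): K_1 = 95.2545 − 3.336×34.5 = −19.8375; K_2 = 30.76917 − 3.336×(2.84 + 11.04) = −15.53451.
Balance: K_1 = K_2 − x×(3.336 − 1.02), so x = (K_2 − K_1)/(3.336 − 1.02) = 4.30299/2.316 = 1.86 km.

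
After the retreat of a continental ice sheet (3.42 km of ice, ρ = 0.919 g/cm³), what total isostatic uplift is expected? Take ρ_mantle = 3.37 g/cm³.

0.933 km

Removing the load lets mantle flow back in; uplift u satisfies ρ_ice t = ρ_m u.
u = t ρ_ice/ρ_m = 3.42 km × 0.919/3.37 = 0.933 km.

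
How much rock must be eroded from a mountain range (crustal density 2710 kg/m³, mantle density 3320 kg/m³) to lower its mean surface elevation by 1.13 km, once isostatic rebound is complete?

6.15 km

Net drop Δ = e − u = e − e ρ_c/ρ_m = e (ρ_m − ρ_c)/ρ_m.
e = Δ ρ_m/(ρ_m − ρ_c) = 1.13 km × 3320/610 = 6.15 km.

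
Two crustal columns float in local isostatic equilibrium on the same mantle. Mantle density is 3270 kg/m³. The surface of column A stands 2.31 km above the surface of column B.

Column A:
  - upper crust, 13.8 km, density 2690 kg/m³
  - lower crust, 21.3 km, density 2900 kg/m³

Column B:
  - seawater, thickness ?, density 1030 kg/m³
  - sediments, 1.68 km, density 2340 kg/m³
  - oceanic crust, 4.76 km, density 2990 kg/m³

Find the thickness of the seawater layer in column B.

Take the compensation level at the base of the deeper column (depth z_c below the surface of column A) and equate Σ ρ_i t_i down to z_c; mantle fills any gap and the z_c terms cancel.
Column A: 13.8×2690 + 21.3×2900 + (z_c − 35.1)×3270
Column B: 2.31×0 + x×1030 + 1.68×2340 + 4.76×2990 + (z_c − 2.31 − 6.44 − x)×3270
The z_c×3270 term appears on both sides and cancels. Collect the known terms of each column as K = Σ(ρt)_known − 3270 × (depth of known layers): K_A = 98892 − 3270×35.1 = −15885; K_B = 18163.6 − 3270×(2.31 + 6.44) = −10448.9.
Balance: K_A = K_B − x×(3270 − 1030), so x = (K_B − K_A)/(3270 − 1030) = 5436.1/2240 = 2.43 km.

2.43 km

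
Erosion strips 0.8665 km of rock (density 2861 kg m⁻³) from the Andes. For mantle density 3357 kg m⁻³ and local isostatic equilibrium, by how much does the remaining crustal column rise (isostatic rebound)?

Unloading: uplift u = e ρ_c/ρ_m = 0.8665 km × 2861/3357 = 0.738 km.

0.738 km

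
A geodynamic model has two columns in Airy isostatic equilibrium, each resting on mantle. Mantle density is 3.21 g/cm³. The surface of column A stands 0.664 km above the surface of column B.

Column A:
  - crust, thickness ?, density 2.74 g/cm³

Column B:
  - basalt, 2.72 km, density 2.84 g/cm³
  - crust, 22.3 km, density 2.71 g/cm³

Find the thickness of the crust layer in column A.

Take the compensation level at the base of the deeper column (depth z_c below the surface of column A) and equate Σ ρ_i t_i down to z_c; mantle fills any gap and the z_c terms cancel.
Column A: x×2.74 + (z_c − 0 − x)×3.21
Column B: 0.664×0 + 2.72×2.84 + 22.3×2.71 + (z_c − 0.664 − 25.02)×3.21
The z_c×3.21 term appears on both sides and cancels. Collect the known terms of each column as K = Σ(ρt)_known − 3.21 × (depth of known layers): K_A = 0 − 3.21×0 = 0; K_B = 68.1578 − 3.21×(0.664 + 25.02) = −14.28784.
Balance: K_A − x×(3.21 − 2.74) = K_B, so x = (K_A − K_B)/(3.21 − 2.74) = 14.2878/0.47 = 30.4 km.

30.4 km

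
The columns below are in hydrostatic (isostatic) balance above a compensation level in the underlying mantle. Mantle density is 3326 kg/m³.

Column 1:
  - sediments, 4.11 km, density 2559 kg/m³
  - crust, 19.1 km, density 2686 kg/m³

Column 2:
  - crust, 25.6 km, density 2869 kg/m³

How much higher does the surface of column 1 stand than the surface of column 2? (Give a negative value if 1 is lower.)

For any compensation level in the mantle, the mantle terms cancel and isostasy reduces to e = (Σt_1 − Σt_2) − (Σ(ρt)_1 − Σ(ρt)_2) / ρ_m.
Σt_1 = 23.21 km; Σt_2 = 25.6 km; Σ(ρt)_1 = 61820.09; Σ(ρt)_2 = 73446.4 (in km·kg/m³).
e = (23.21 − 25.6) − (61820.09 − 73446.4) / 3326 = 1.11 km.

1.11 km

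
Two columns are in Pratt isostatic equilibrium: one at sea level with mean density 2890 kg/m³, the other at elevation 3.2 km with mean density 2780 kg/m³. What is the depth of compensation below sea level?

80.9 km

ρ_ref D = ρ (D + h) → D (ρ_ref − ρ) = ρ h.
D = ρ h/(ρ_ref − ρ) = 2780 × 3.2 km/(2890 − 2780) = 80.9 km.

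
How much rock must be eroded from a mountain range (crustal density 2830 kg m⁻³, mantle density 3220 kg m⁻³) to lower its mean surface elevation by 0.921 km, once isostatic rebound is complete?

7.6 km

Net drop Δ = e − u = e − e ρ_c/ρ_m = e (ρ_m − ρ_c)/ρ_m.
e = Δ ρ_m/(ρ_m − ρ_c) = 0.921 km × 3220/390 = 7.6 km.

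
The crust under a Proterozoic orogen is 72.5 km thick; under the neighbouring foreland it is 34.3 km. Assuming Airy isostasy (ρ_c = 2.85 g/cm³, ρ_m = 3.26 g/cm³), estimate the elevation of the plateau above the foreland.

4.8 km

Excess crust Δ = 72.5 km − 34.3 km = 38.2 km, split between elevation h and root r with h + r = Δ.
Airy balance ρ_c h = (ρ_m − ρ_c) r gives r = h ρ_c/(ρ_m − ρ_c), so h (1 + ρ_c/(ρ_m − ρ_c)) = Δ, i.e. h = Δ (ρ_m − ρ_c)/ρ_m.
h = 38.2 km × 0.41/3.26 = 4.8 km.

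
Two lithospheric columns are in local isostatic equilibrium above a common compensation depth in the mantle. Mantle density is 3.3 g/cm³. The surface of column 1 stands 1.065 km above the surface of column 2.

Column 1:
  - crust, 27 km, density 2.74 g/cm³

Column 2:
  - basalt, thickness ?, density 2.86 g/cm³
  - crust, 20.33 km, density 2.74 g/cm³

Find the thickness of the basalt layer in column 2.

Take the compensation level at the base of the deeper column (depth z_c below the surface of column 1) and equate Σ ρ_i t_i down to z_c; mantle fills any gap and the z_c terms cancel.
Column 1: 27×2.74 + (z_c − 27)×3.3
Column 2: 1.065×0 + x×2.86 + 20.33×2.74 + (z_c − 1.065 − 20.33 − x)×3.3
The z_c×3.3 term appears on both sides and cancels. Collect the known terms of each column as K = Σ(ρt)_known − 3.3 × (depth of known layers): K_1 = 73.98 − 3.3×27 = −15.12; K_2 = 55.7042 − 3.3×(1.065 + 20.33) = −14.8993.
Balance: K_1 = K_2 − x×(3.3 − 2.86), so x = (K_2 − K_1)/(3.3 − 2.86) = 0.2207/0.44 = 0.502 km.

0.502 km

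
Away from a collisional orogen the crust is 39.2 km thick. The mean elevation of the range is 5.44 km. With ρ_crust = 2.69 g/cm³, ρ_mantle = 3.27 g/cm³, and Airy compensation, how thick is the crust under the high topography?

Root depth r = h ρ_c / (ρ_m − ρ_c) = 5.44 km × 2.69 / 0.58 = 25.23 km.
Total thickness = T + h + r = 39.2 km + 5.44 km + 25.23 km = 69.9 km.

69.9 km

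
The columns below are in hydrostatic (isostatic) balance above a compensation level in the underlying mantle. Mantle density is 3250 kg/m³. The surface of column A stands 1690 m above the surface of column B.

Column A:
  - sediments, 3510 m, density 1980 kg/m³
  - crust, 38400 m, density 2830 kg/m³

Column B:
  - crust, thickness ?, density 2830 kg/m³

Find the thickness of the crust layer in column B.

35900 m

Take the compensation level at the base of the deeper column (depth z_c below the surface of column A) and equate Σ ρ_i t_i down to z_c; mantle fills any gap and the z_c terms cancel.
Column A: 3510×1980 + 38400×2830 + (z_c − 41910)×3250
Column B: 1690×0 + x×2830 + (z_c − 1690 − 0 − x)×3250
The z_c×3250 term appears on both sides and cancels. Collect the known terms of each column as K = Σ(ρt)_known − 3250 × (depth of known layers): K_A = 115621800 − 3250×41910 = −20585700; K_B = 0 − 3250×(1690 + 0) = −5492500.
Balance: K_A = K_B − x×(3250 − 2830), so x = (K_B − K_A)/(3250 − 2830) = 15093200/420 = 35900 m.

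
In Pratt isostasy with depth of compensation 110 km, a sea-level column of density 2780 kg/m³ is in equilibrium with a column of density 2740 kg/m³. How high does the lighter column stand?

1.61 km

ρ_ref D = ρ (D + h) → h = D (ρ_ref − ρ)/ρ.
h = 110 km × (2780 − 2740)/2740 = 1.61 km.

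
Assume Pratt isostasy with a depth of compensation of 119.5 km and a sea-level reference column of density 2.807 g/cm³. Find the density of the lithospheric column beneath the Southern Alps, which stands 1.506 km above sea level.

2.77 g/cm³

Pratt balance: ρ_ref D = ρ (D + h).
ρ = ρ_ref D/(D + h) = 2.807 × 119.5 km/(119.5 km + 1.506 km) = 2.77 g/cm³.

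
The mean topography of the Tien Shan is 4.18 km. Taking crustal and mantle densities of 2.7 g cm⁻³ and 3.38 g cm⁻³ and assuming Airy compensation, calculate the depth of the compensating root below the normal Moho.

Balancing pressure at the compensation depth: the weight of the topography is balanced by the buoyancy of the root, ρ_c h = (ρ_m − ρ_c) r.
r = h · ρ_c / (ρ_m − ρ_c) = 4.18 km × 2.7 / (3.38 − 2.7) = 16.6 km.

16.6 km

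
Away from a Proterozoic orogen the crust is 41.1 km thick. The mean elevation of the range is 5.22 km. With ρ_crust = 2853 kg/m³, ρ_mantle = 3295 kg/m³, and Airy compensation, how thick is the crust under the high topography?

80 km

Root depth r = h ρ_c / (ρ_m − ρ_c) = 5.22 km × 2853 / 442 = 33.69 km.
Total thickness = T + h + r = 41.1 km + 5.22 km + 33.69 km = 80 km.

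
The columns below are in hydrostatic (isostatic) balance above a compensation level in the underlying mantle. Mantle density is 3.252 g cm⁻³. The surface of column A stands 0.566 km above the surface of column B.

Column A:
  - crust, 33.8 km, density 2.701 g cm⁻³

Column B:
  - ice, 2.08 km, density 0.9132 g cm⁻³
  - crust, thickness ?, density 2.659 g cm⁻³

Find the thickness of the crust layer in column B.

Take the compensation level at the base of the deeper column (depth z_c below the surface of column A) and equate Σ ρ_i t_i down to z_c; mantle fills any gap and the z_c terms cancel.
Column A: 33.8×2.701 + (z_c − 33.8)×3.252
Column B: 0.566×0 + 2.08×0.9132 + x×2.659 + (z_c − 0.566 − 2.08 − x)×3.252
The z_c×3.252 term appears on both sides and cancels. Collect the known terms of each column as K = Σ(ρt)_known − 3.252 × (depth of known layers): K_A = 91.2938 − 3.252×33.8 = −18.6238; K_B = 1.899456 − 3.252×(0.566 + 2.08) = −6.705336.
Balance: K_A = K_B − x×(3.252 − 2.659), so x = (K_B − K_A)/(3.252 − 2.659) = 11.9185/0.593 = 20.1 km.

20.1 km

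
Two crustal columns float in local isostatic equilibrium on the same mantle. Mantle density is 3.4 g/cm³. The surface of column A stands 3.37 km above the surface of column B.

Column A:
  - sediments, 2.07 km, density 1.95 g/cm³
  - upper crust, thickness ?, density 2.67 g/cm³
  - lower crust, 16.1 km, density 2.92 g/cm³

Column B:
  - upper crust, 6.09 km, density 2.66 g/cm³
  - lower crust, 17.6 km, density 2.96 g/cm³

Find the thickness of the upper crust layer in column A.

Take the compensation level at the base of the deeper column (depth z_c below the surface of column A) and equate Σ ρ_i t_i down to z_c; mantle fills any gap and the z_c terms cancel.
Column A: 2.07×1.95 + x×2.67 + 16.1×2.92 + (z_c − 18.17 − x)×3.4
Column B: 3.37×0 + 6.09×2.66 + 17.6×2.96 + (z_c − 3.37 − 23.69)×3.4
The z_c×3.4 term appears on both sides and cancels. Collect the known terms of each column as K = Σ(ρt)_known − 3.4 × (depth of known layers): K_A = 51.0485 − 3.4×18.17 = −10.7295; K_B = 68.2954 − 3.4×(3.37 + 23.69) = −23.7086.
Balance: K_A − x×(3.4 − 2.67) = K_B, so x = (K_A − K_B)/(3.4 − 2.67) = 12.9791/0.73 = 17.8 km.

17.8 km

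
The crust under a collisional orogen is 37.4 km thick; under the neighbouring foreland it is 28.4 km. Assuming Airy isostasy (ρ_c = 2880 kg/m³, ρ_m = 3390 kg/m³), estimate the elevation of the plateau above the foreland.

Excess crust Δ = 37.4 km − 28.4 km = 9 km, split between elevation h and root r with h + r = Δ.
Airy balance ρ_c h = (ρ_m − ρ_c) r gives r = h ρ_c/(ρ_m − ρ_c), so h (1 + ρ_c/(ρ_m − ρ_c)) = Δ, i.e. h = Δ (ρ_m − ρ_c)/ρ_m.
h = 9 km × 510/3390 = 1.35 km.

1.35 km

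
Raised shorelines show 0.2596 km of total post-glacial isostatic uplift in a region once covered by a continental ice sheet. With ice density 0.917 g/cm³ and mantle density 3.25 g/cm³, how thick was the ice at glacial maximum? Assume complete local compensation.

u = t ρ_ice/ρ_m → t = u ρ_m/ρ_ice = 0.2596 km × 3.25/0.917 = 0.92 km.

0.92 km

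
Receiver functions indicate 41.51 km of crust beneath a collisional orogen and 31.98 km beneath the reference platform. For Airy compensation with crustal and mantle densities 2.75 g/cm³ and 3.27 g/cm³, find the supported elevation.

1.52 km

Excess crust Δ = 41.51 km − 31.98 km = 9.53 km, split between elevation h and root r with h + r = Δ.
Airy balance ρ_c h = (ρ_m − ρ_c) r gives r = h ρ_c/(ρ_m − ρ_c), so h (1 + ρ_c/(ρ_m − ρ_c)) = Δ, i.e. h = Δ (ρ_m − ρ_c)/ρ_m.
h = 9.53 km × 0.52/3.27 = 1.52 km.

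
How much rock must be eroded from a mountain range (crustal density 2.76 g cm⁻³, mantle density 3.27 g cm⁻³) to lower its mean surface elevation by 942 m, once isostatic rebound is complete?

Net drop Δ = e − u = e − e ρ_c/ρ_m = e (ρ_m − ρ_c)/ρ_m.
e = Δ ρ_m/(ρ_m − ρ_c) = 942 m × 3.27/0.51 = 6040 m.

6040 m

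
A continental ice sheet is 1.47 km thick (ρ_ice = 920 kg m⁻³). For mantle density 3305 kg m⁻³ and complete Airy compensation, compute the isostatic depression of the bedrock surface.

Balancing pressure at the compensation depth: the ice load ρ_ice t is balanced by mantle displaced below, ρ_m s.
s = t ρ_ice / ρ_m = 1.47 km × 920/3305 = 0.409 km.

0.409 km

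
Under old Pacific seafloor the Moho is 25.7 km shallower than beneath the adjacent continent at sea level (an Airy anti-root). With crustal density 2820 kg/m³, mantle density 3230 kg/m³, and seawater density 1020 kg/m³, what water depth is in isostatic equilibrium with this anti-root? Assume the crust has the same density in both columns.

5.85 km

Replacing a thickness d of crust by seawater at the top must be balanced by replacing crust with mantle at the base: d (ρ_c − ρ_w) = a (ρ_m − ρ_c).
d = a (ρ_m − ρ_c)/(ρ_c − ρ_w) = 25.7 km × 410/1800 = 5.85 km.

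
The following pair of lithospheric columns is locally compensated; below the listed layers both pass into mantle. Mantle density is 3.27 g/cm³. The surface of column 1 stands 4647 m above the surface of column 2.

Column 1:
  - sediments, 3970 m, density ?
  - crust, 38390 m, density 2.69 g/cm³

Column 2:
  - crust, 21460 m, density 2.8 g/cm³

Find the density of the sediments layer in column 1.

Take the compensation level at the base of the deeper column (depth z_c below the surface of column 1) and equate Σ ρ_i t_i down to z_c; mantle fills any gap and the z_c terms cancel.
Column 1: 3970×ρ + 38390×2.69 + (z_c − 42360)×3.27
Column 2: 4647×0 + 21460×2.8 + (z_c − 4647 − 21460)×3.27
The z_c×3.27 term appears on both sides and cancels. Collect the known terms of each column as K = Σ(ρt)_known − 3.27 × (depth of known layers): K_1 = 103269.1 − 3.27×42360 = −35248.1; K_2 = 60088 − 3.27×(4647 + 21460) = −25281.89.
Balance: K_1 + 3970×ρ = K_2, so ρ = (K_2 − K_1)/3970 = 9966.21/3970 = 2.51 g/cm³.

2.51 g/cm³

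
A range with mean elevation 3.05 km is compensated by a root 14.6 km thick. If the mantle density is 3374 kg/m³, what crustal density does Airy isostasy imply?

ρ_c h = (ρ_m − ρ_c) r → ρ_c (h + r) = ρ_m r → ρ_c = ρ_m r / (h + r).
ρ_c = 3374 × 14.6 km / (3.05 km + 14.6 km) = 2790 kg/m³.

2790 kg/m³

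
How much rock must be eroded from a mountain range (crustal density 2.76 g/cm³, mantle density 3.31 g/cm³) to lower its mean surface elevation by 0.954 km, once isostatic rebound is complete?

Net drop Δ = e − u = e − e ρ_c/ρ_m = e (ρ_m − ρ_c)/ρ_m.
e = Δ ρ_m/(ρ_m − ρ_c) = 0.954 km × 3.31/0.55 = 5.74 km.

5.74 km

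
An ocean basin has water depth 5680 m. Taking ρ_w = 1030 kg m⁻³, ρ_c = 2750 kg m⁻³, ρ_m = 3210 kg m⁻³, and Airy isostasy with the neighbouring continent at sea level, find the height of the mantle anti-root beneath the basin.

For local isostatic compensation: replacing crust with seawater at the top is compensated by replacing crust with mantle at the base: d (ρ_c − ρ_w) = a (ρ_m − ρ_c).
a = d (ρ_c − ρ_w)/(ρ_m − ρ_c) = 5680 m × 1720/460 = 21200 m.

21200 m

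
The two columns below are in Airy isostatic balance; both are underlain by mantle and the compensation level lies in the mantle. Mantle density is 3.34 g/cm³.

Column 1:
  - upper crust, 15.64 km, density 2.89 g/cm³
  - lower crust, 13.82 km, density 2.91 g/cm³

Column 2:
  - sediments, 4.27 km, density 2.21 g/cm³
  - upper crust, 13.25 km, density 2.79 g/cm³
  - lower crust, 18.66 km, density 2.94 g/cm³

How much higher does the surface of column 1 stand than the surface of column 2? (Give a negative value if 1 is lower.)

−1.97 km

For any compensation level in the mantle, the mantle terms cancel and isostasy reduces to e = (Σt_1 − Σt_2) − (Σ(ρt)_1 − Σ(ρt)_2) / ρ_m.
Σt_1 = 29.46 km; Σt_2 = 36.18 km; Σ(ρt)_1 = 85.4158; Σ(ρt)_2 = 101.2646 (in km·g/cm³).
e = (29.46 − 36.18) − (85.4158 − 101.2646) / 3.34 = −1.97 km.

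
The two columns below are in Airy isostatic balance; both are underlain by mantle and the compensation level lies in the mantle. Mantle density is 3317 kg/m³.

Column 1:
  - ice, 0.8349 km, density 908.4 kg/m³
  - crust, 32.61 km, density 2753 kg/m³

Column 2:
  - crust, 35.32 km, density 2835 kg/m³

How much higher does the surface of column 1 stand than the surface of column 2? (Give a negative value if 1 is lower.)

For any compensation level in the mantle, the mantle terms cancel and isostasy reduces to e = (Σt_1 − Σt_2) − (Σ(ρt)_1 − Σ(ρt)_2) / ρ_m.
Σt_1 = 33.4449 km; Σt_2 = 35.32 km; Σ(ρt)_1 = 90533.7532; Σ(ρt)_2 = 100132.2 (in km·kg/m³).
e = (33.4449 − 35.32) − (90533.7532 − 100132.2) / 3317 = 1.02 km.

1.02 km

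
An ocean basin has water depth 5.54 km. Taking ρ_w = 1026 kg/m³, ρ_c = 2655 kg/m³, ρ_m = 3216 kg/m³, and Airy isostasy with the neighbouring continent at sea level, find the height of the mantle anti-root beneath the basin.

16.1 km

For local isostatic compensation: replacing crust with seawater at the top is compensated by replacing crust with mantle at the base: d (ρ_c − ρ_w) = a (ρ_m − ρ_c).
a = d (ρ_c − ρ_w)/(ρ_m − ρ_c) = 5.54 km × 1629/561 = 16.1 km.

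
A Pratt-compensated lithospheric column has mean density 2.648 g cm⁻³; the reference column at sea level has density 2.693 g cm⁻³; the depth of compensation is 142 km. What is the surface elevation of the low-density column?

ρ_ref D = ρ (D + h) → h = D (ρ_ref − ρ)/ρ.
h = 142 km × (2.693 − 2.648)/2.648 = 2.41 km.

2.41 km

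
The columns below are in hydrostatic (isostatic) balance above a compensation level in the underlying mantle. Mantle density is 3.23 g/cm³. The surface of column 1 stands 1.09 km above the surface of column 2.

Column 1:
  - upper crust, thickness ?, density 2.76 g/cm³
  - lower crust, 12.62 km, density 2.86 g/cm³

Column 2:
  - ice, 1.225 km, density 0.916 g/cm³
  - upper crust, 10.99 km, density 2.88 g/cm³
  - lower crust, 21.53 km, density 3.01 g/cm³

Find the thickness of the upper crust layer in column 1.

21.8 km

Take the compensation level at the base of the deeper column (depth z_c below the surface of column 1) and equate Σ ρ_i t_i down to z_c; mantle fills any gap and the z_c terms cancel.
Column 1: x×2.76 + 12.62×2.86 + (z_c − 12.62 − x)×3.23
Column 2: 1.09×0 + 1.225×0.916 + 10.99×2.88 + 21.53×3.01 + (z_c − 1.09 − 33.745)×3.23
The z_c×3.23 term appears on both sides and cancels. Collect the known terms of each column as K = Σ(ρt)_known − 3.23 × (depth of known layers): K_1 = 36.0932 − 3.23×12.62 = −4.6694; K_2 = 97.5786 − 3.23×(1.09 + 33.745) = −14.93845.
Balance: K_1 − x×(3.23 − 2.76) = K_2, so x = (K_1 − K_2)/(3.23 − 2.76) = 10.2691/0.47 = 21.8 km.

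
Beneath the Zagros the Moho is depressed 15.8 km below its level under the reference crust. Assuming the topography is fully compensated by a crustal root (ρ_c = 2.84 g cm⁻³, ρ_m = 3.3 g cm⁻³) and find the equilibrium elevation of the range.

By Archimedes' principle applied to the lithosphere: ρ_c h = (ρ_m − ρ_c) r.
h = r (ρ_m − ρ_c) / ρ_c = 15.8 km × (3.3 − 2.84) / 2.84 = 2.56 km.

2.56 km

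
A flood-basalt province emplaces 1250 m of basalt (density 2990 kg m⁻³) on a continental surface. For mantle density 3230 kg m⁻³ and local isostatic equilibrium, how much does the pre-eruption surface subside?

1160 m

Subaerial loading: s = t ρ_load / ρ_m.
s = 1250 m × 2990/3230 = 1160 m.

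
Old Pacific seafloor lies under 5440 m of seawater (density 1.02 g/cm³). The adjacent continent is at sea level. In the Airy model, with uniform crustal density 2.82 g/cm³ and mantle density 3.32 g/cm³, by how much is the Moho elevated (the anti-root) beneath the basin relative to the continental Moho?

For local isostatic compensation: replacing crust with seawater at the top is compensated by replacing crust with mantle at the base: d (ρ_c − ρ_w) = a (ρ_m − ρ_c).
a = d (ρ_c − ρ_w)/(ρ_m − ρ_c) = 5440 m × 1.8/0.5 = 19600 m.

19600 m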